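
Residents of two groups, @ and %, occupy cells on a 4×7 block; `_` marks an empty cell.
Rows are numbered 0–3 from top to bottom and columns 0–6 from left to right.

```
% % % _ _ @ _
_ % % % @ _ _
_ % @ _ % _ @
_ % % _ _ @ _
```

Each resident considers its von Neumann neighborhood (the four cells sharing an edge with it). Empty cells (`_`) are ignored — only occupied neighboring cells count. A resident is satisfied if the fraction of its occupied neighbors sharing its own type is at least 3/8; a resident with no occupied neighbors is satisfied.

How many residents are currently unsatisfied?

3

(0,0)% 1/1 ok
(0,1)% 3/3 ok
(0,2)% 2/2 ok
(0,5)@ 0/0 ok
(1,1)% 3/3 ok
(1,2)% 3/4 ok
(1,3)% 1/2 ok
(1,4)@ 0/2 unhappy
(2,1)% 2/3 ok
(2,2)@ 0/3 unhappy
(2,4)% 0/1 unhappy
(2,6)@ 0/0 ok
(3,1)% 2/2 ok
(3,2)% 1/2 ok
(3,5)@ 0/0 ok
Unsatisfied: (1,4), (2,2), (2,4) — 3 in total.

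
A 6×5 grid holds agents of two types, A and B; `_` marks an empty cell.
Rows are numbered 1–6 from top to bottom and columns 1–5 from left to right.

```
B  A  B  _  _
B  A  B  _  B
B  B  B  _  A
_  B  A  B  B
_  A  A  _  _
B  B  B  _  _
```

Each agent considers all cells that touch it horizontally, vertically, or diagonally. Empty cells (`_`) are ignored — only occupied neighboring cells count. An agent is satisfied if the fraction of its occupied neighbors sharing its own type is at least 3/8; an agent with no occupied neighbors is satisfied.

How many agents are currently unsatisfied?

(1,1)B 1/3 unhappy
(1,2)A 1/5 unhappy
(1,3)B 1/3 unhappy
(2,1)B 3/5 ok
(2,2)A 1/8 unhappy
(2,3)B 3/5 ok
(2,5)B 0/1 unhappy
(3,1)B 3/4 ok
(3,2)B 5/7 ok
(3,3)B 4/6 ok
(3,5)A 0/3 unhappy
(4,2)B 3/6 ok
(4,3)A 2/6 unhappy
(4,4)B 2/5 ok
(4,5)B 1/2 ok
(5,2)A 2/6 unhappy
(5,3)A 2/6 unhappy
(6,1)B 1/2 ok
(6,2)B 2/4 ok
(6,3)B 1/3 unhappy
Unsatisfied: (1,1), (1,2), (1,3), (2,2), (2,5), (3,5), (4,3), (5,2), (5,3), (6,3) — 10 in total.

10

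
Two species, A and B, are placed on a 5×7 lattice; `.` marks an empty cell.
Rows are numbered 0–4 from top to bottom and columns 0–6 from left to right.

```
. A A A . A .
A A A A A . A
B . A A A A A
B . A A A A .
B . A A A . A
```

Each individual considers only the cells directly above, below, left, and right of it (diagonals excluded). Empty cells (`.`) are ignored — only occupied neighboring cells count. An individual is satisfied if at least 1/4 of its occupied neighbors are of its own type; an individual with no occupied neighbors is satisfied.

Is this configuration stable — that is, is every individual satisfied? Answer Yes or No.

Yes

Row 0: (0,1)A 2/2 ok · (0,2)A 3/3 ok · (0,3)A 2/2 ok · (0,5)A 0/0 ok
Row 1: (1,0)A 1/2 ok · (1,1)A 3/3 ok · (1,2)A 4/4 ok · (1,3)A 4/4 ok · (1,4)A 2/2 ok · (1,6)A 1/1 ok
Row 2: (2,0)B 1/2 ok · (2,2)A 3/3 ok · (2,3)A 4/4 ok · (2,4)A 4/4 ok · (2,5)A 3/3 ok · (2,6)A 2/2 ok
Row 3: (3,0)B 2/2 ok · (3,2)A 3/3 ok · (3,3)A 4/4 ok · (3,4)A 4/4 ok · (3,5)A 2/2 ok
Row 4: (4,0)B 1/1 ok · (4,2)A 2/2 ok · (4,3)A 3/3 ok · (4,4)A 2/2 ok · (4,6)A 0/0 ok
All meet the threshold, so the configuration is stable.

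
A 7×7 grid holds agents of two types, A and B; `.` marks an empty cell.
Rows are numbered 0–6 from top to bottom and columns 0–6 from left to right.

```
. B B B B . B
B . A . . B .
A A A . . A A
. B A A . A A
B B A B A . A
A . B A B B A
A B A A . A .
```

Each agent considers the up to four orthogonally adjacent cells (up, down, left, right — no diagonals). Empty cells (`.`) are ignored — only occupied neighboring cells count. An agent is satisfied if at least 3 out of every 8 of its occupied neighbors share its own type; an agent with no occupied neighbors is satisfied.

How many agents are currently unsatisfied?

Row 0: (0,1)B 1/1 ok · (0,2)B 2/3 ok · (0,3)B 2/2 ok · (0,4)B 1/1 ok · (0,6)B 0/0 ok
Row 1: (1,0)B 0/1 unhappy · (1,2)A 1/2 ok · (1,5)B 0/1 unhappy
Row 2: (2,0)A 1/2 ok · (2,1)A 2/3 ok · (2,2)A 3/3 ok · (2,5)A 2/3 ok · (2,6)A 2/2 ok
Row 3: (3,1)B 1/3 unhappy · (3,2)A 3/4 ok · (3,3)A 1/2 ok · (3,5)A 2/2 ok · (3,6)A 3/3 ok
Row 4: (4,0)B 1/2 ok · (4,1)B 2/3 ok · (4,2)A 1/4 unhappy · (4,3)B 0/4 unhappy · (4,4)A 0/2 unhappy · (4,6)A 2/2 ok
Row 5: (5,0)A 1/2 ok · (5,2)B 0/3 unhappy · (5,3)A 1/4 unhappy · (5,4)B 1/3 unhappy · (5,5)B 1/3 unhappy · (5,6)A 1/2 ok
Row 6: (6,0)A 1/2 ok · (6,1)B 0/2 unhappy · (6,2)A 1/3 unhappy · (6,3)A 2/2 ok · (6,5)A 0/1 unhappy
Unsatisfied: (1,0), (1,5), (3,1), (4,2), (4,3), (4,4), (5,2), (5,3), (5,4), (5,5), (6,1), (6,2), (6,5) — 13 in total.

13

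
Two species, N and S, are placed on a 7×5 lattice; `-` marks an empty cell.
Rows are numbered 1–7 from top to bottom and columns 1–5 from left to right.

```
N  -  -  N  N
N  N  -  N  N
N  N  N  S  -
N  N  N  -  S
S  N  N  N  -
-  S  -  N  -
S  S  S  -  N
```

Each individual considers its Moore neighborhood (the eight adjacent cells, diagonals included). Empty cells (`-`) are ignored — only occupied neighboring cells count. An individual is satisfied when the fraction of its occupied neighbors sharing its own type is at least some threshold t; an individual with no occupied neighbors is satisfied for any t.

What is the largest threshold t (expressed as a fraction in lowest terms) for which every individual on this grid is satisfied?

1/5

Row 1: (1,1)N 2/2 · (1,4)N 3/3 · (1,5)N 3/3
Row 2: (2,1)N 4/4 · (2,2)N 5/5 · (2,4)N 4/5 · (2,5)N 3/4
Row 3: (3,1)N 5/5 · (3,2)N 7/7 · (3,3)N 5/6 · (3,4)S 1/5
Row 4: (4,1)N 4/5 · (4,2)N 7/8 · (4,3)N 6/7 · (4,5)S 1/2
Row 5: (5,1)S 1/4 · (5,2)N 4/6 · (5,3)N 5/6 · (5,4)N 3/4
Row 6: (6,2)S 4/6 · (6,4)N 3/4
Row 7: (7,1)S 2/2 · (7,2)S 3/3 · (7,3)S 2/3 · (7,5)N 1/1
The smallest same-type fraction is 1/5 at (3,4), which reduces to 1/5. Any threshold above that leaves this individual unsatisfied.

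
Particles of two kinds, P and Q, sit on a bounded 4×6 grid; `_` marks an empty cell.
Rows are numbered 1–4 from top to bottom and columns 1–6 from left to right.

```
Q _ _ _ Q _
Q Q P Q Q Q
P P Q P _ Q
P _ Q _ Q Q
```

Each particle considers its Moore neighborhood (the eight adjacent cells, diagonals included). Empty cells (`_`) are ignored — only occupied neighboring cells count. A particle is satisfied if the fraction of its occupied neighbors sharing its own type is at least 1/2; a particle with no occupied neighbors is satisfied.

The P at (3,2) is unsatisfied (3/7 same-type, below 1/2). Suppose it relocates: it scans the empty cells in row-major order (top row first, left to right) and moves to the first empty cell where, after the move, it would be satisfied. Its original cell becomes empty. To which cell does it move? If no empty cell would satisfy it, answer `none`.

(4,2)

Vacating (3,2). Empty cells in order:
  (1,2): 1/4 same-type → still unsatisfied.
  (1,3): 1/3 same-type → still unsatisfied.
  (1,4): 1/4 same-type → still unsatisfied.
  (1,6): 0/3 same-type → still unsatisfied.
  (3,5): 1/7 same-type → still unsatisfied.
  (4,2): 2/4 same-type → satisfied — stop here.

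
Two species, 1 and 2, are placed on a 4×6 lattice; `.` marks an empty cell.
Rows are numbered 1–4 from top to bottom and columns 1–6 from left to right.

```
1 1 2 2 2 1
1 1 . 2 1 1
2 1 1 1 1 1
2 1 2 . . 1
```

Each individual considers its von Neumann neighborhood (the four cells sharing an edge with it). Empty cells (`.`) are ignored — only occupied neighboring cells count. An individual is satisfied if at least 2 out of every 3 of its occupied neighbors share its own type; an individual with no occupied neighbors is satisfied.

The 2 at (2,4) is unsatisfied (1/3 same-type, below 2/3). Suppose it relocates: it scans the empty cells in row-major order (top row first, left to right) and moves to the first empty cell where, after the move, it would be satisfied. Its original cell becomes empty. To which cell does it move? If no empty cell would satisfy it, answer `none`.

Vacating (2,4). Empty cells in order:
  (2,3): 1/3 same-type → still unsatisfied.
  (4,4): 1/2 same-type → still unsatisfied.
  (4,5): 0/2 same-type → still unsatisfied.

none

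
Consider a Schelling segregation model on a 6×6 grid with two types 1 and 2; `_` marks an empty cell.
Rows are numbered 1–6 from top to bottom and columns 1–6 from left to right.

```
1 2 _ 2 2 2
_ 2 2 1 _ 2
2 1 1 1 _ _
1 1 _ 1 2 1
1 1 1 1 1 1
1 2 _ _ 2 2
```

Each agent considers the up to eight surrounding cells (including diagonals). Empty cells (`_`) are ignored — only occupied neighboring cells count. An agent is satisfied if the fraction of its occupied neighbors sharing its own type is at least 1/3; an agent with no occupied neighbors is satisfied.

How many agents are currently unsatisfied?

5

(1,1)1 0/2 unhappy
(1,2)2 2/3 ok
(1,4)2 2/3 ok
(1,5)2 3/4 ok
(1,6)2 2/2 ok
(2,2)2 3/6 ok
(2,3)2 3/7 ok
(2,4)1 2/5 ok
(2,6)2 2/2 ok
(3,1)2 1/4 unhappy
(3,2)1 3/6 ok
(3,3)1 5/7 ok
(3,4)1 3/5 ok
(4,1)1 4/5 ok
(4,2)1 6/7 ok
(4,4)1 5/6 ok
(4,5)2 0/6 unhappy
(4,6)1 2/3 ok
(5,1)1 4/5 ok
(5,2)1 5/6 ok
(5,3)1 4/5 ok
(5,4)1 3/5 ok
(5,5)1 4/7 ok
(5,6)1 2/5 ok
(6,1)1 2/3 ok
(6,2)2 0/4 unhappy
(6,5)2 1/4 unhappy
(6,6)2 1/3 ok
Unsatisfied: (1,1), (3,1), (4,5), (6,2), (6,5) — 5 in total.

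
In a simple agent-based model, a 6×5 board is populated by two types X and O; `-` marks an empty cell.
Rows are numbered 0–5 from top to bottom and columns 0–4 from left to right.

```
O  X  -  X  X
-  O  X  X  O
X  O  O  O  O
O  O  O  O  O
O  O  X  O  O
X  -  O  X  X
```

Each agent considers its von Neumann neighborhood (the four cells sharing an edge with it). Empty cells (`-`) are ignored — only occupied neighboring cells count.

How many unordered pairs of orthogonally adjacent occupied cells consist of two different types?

17

Scan each occupied cell's neighbors to the right and below so each pair is counted once.
From row 0: 3 unlike of 5 pairs (running 3/5).
From row 1: 4 unlike of 7 pairs (running 7/12).
From row 2: 2 unlike of 9 pairs (running 9/21).
From row 3: 1 unlike of 9 pairs (running 10/30).
From row 4: 6 unlike of 8 pairs (running 16/38).
From row 5: 1 unlike of 2 pairs (running 17/40).
Total adjacent occupied pairs: 40; unlike-type pairs: 17.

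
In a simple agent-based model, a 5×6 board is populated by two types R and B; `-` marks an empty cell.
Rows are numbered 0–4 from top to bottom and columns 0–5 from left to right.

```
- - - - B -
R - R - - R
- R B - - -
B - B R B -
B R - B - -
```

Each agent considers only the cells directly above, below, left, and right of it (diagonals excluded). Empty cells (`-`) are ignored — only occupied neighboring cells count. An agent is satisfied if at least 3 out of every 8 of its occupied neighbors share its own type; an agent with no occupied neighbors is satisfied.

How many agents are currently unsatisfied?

Row 0: (0,4)B 0/0 ✓
Row 1: (1,0)R 0/0 ✓ · (1,2)R 0/1 ✗ · (1,5)R 0/0 ✓
Row 2: (2,1)R 0/1 ✗ · (2,2)B 1/3 ✗
Row 3: (3,0)B 1/1 ✓ · (3,2)B 1/2 ✓ · (3,3)R 0/3 ✗ · (3,4)B 0/1 ✗
Row 4: (4,0)B 1/2 ✓ · (4,1)R 0/1 ✗ · (4,3)B 0/1 ✗
Unsatisfied: (1,2), (2,1), (2,2), (3,3), (3,4), (4,1), (4,3) — 7 in total.

7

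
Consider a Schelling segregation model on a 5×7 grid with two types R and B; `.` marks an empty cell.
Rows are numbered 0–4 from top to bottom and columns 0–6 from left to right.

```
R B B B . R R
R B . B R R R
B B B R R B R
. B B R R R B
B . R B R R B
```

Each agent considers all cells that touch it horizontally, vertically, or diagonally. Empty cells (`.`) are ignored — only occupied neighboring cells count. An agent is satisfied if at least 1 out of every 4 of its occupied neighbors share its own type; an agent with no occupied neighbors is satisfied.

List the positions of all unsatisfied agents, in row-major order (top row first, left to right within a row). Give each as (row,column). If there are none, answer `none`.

Row 0: (0,0)R 1/3 satisfied · (0,1)B 2/4 satisfied · (0,2)B 4/4 satisfied · (0,3)B 2/3 satisfied · (0,5)R 4/4 satisfied · (0,6)R 3/3 satisfied
Row 1: (1,0)R 1/5 not · (1,1)B 5/7 satisfied · (1,3)B 3/6 satisfied · (1,4)R 4/7 satisfied · (1,5)R 6/7 satisfied · (1,6)R 4/5 satisfied
Row 2: (2,0)B 3/4 satisfied · (2,1)B 5/6 satisfied · (2,2)B 5/7 satisfied · (2,3)R 4/7 satisfied · (2,4)R 6/8 satisfied · (2,5)B 1/8 not · (2,6)R 3/5 satisfied
Row 3: (3,1)B 5/6 satisfied · (3,2)B 4/7 satisfied · (3,3)R 5/8 satisfied · (3,4)R 6/8 satisfied · (3,5)R 5/8 satisfied · (3,6)B 2/5 satisfied
Row 4: (4,0)B 1/1 satisfied · (4,2)R 1/4 satisfied · (4,3)B 1/5 not · (4,4)R 4/5 satisfied · (4,5)R 3/5 satisfied · (4,6)B 1/3 satisfied

(1,0), (2,5), (4,3)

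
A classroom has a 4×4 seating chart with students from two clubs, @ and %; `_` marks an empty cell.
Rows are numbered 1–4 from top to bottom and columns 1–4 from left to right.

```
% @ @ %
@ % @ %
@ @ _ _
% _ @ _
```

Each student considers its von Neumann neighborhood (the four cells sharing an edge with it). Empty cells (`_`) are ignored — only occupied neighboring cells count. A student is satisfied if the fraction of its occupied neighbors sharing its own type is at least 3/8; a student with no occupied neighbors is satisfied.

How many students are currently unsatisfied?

6

(1,1)% 0/2 ✗
(1,2)@ 1/3 ✗
(1,3)@ 2/3 ✓
(1,4)% 1/2 ✓
(2,1)@ 1/3 ✗
(2,2)% 0/4 ✗
(2,3)@ 1/3 ✗
(2,4)% 1/2 ✓
(3,1)@ 2/3 ✓
(3,2)@ 1/2 ✓
(4,1)% 0/1 ✗
(4,3)@ 0/0 ✓
Unsatisfied: (1,1), (1,2), (2,1), (2,2), (2,3), (4,1) — 6 in total.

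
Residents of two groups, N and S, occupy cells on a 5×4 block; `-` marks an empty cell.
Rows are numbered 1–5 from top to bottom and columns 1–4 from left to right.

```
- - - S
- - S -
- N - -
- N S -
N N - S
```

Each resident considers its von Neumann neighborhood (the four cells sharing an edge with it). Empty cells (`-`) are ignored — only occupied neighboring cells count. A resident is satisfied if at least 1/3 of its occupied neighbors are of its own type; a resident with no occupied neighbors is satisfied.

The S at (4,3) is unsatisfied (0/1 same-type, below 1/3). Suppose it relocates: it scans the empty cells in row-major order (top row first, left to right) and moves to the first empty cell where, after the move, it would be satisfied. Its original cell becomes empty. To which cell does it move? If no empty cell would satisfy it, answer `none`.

Vacating (4,3). Empty cells in order:
  (1,1): 0/0 same-type → satisfied — stop here.

(1,1)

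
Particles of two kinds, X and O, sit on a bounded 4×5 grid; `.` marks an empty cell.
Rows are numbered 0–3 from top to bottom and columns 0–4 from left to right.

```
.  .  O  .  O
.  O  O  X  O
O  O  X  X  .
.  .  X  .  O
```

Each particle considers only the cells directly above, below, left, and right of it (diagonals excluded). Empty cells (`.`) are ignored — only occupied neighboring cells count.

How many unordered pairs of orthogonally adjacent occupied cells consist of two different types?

4

Scan each occupied cell's neighbors to the right and below so each pair is counted once.
From row 0: 0 unlike of 2 pairs (running 0/2).
From row 1: 3 unlike of 6 pairs (running 3/8).
From row 2: 1 unlike of 4 pairs (running 4/12).
Total adjacent occupied pairs: 12; unlike-type pairs: 4.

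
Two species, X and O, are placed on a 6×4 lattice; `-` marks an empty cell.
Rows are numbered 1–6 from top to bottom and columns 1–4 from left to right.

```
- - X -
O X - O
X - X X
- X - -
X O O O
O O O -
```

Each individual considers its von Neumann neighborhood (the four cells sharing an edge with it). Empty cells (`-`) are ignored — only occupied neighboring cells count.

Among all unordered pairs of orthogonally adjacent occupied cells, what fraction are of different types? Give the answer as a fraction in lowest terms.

6/13

Scan each occupied cell's neighbors to the right and below so each pair is counted once.
Row 2: O(2,1)–X(2,2)≠ O(2,1)–X(3,1)≠ O(2,4)–X(3,4)≠  → 3/3 unlike.
Row 3: X(3,3)–X(3,4)=  → 0/1 unlike.
Row 4: X(4,2)–O(5,2)≠  → 1/1 unlike.
Row 5: X(5,1)–O(5,2)≠ X(5,1)–O(6,1)≠ O(5,2)–O(5,3)= O(5,2)–O(6,2)= O(5,3)–O(5,4)= O(5,3)–O(6,3)=  → 2/6 unlike.
Row 6: O(6,1)–O(6,2)= O(6,2)–O(6,3)=  → 0/2 unlike.
Total adjacent occupied pairs: 13; unlike-type pairs: 6.
6/13 is already in lowest terms.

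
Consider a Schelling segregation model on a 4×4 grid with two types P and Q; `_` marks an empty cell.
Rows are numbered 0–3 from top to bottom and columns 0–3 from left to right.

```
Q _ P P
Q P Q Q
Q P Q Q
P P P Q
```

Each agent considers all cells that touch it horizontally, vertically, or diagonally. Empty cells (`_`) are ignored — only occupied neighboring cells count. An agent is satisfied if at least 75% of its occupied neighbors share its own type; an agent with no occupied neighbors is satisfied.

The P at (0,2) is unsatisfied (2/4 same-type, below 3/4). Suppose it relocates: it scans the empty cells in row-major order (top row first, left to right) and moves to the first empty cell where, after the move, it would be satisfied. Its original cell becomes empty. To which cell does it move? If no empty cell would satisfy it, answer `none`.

none

Vacating (0,2). Empty cells in order:
  (0,1): 1/4 same-type → still unsatisfied.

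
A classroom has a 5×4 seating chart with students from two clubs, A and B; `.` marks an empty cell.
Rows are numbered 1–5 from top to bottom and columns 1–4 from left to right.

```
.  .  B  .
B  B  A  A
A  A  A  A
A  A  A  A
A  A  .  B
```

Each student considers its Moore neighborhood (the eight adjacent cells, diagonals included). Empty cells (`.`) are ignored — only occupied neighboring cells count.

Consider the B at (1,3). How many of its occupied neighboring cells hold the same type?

1

Occupied neighbors of (1,3): (2,2)=B, (2,3)=A, (2,4)=A.
Same type (B): 1 of 3.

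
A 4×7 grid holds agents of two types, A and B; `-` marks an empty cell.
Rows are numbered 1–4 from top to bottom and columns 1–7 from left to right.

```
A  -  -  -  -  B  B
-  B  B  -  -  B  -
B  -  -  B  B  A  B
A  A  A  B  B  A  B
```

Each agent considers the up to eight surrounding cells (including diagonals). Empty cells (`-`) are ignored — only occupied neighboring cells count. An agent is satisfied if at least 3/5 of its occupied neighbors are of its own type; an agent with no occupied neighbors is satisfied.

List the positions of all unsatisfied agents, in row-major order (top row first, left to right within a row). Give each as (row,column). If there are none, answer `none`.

(1,1), (3,1), (3,6), (3,7), (4,1), (4,3), (4,6), (4,7)

Row 1: (1,1)A 0/1 not · (1,6)B 2/2 satisfied · (1,7)B 2/2 satisfied
Row 2: (2,2)B 2/3 satisfied · (2,3)B 2/2 satisfied · (2,6)B 4/5 satisfied
Row 3: (3,1)B 1/3 not · (3,4)B 4/5 satisfied · (3,5)B 4/6 satisfied · (3,6)A 1/6 not · (3,7)B 2/4 not
Row 4: (4,1)A 1/2 not · (4,2)A 2/3 satisfied · (4,3)A 1/3 not · (4,4)B 3/4 satisfied · (4,5)B 3/5 satisfied · (4,6)A 1/5 not · (4,7)B 1/3 not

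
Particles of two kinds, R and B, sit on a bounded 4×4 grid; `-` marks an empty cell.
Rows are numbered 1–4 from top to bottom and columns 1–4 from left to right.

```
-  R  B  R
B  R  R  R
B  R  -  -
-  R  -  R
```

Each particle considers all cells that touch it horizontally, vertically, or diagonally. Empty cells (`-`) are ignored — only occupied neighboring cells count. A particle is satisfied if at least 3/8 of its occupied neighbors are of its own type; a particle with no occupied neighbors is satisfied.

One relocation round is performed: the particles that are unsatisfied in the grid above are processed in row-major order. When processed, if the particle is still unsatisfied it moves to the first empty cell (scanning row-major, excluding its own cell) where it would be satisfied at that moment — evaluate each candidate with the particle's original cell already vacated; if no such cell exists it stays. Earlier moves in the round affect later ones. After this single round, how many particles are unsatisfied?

3

Initially unsatisfied (in order): (1,3), (2,1), (3,1).
  (1,3): no empty cell satisfies it; stays.
  (2,1): no empty cell satisfies it; stays.
  (3,1): no empty cell satisfies it; stays.
Resulting grid:
- R B R
B R R R
B R - -
- R - R
Unsatisfied now: (1,3), (2,1), (3,1).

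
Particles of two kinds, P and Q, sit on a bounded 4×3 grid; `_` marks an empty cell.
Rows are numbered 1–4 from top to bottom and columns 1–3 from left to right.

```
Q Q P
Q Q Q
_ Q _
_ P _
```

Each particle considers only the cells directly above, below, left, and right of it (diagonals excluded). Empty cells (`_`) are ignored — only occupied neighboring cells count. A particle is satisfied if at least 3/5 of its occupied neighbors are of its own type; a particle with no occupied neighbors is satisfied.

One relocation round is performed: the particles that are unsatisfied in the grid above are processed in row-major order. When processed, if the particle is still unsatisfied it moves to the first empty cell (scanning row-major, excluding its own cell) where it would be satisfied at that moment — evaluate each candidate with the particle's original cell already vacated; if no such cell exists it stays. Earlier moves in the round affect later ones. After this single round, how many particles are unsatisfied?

0

Initially unsatisfied (in order): (1,3), (2,3), (3,2), (4,2).
  (1,3) → (4,1).
  (2,3): now satisfied by earlier moves; stays.
  (3,2) → (1,3).
  (4,2): now satisfied by earlier moves; stays.
Resulting grid:
Q Q Q
Q Q Q
_ _ _
P P _
All satisfied now.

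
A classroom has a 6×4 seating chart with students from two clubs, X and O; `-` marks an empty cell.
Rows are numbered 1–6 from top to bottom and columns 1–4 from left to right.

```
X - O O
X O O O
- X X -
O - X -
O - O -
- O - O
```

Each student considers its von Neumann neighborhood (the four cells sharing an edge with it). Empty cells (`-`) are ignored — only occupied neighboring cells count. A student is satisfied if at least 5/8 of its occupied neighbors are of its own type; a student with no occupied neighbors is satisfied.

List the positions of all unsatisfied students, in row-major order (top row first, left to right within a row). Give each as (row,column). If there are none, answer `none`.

(1,1)X 1/1 ok
(1,3)O 2/2 ok
(1,4)O 2/2 ok
(2,1)X 1/2 unhappy
(2,2)O 1/3 unhappy
(2,3)O 3/4 ok
(2,4)O 2/2 ok
(3,2)X 1/2 unhappy
(3,3)X 2/3 ok
(4,1)O 1/1 ok
(4,3)X 1/2 unhappy
(5,1)O 1/1 ok
(5,3)O 0/1 unhappy
(6,2)O 0/0 ok
(6,4)O 0/0 ok

(2,1), (2,2), (3,2), (4,3), (5,3)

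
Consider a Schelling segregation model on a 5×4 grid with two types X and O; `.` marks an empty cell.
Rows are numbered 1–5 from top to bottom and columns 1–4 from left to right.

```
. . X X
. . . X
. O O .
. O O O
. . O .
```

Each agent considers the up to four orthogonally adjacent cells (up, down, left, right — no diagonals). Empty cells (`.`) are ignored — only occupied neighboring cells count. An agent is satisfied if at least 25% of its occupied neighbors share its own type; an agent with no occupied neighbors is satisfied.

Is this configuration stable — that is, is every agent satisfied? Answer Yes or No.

Row 1: (1,3)X 1/1 ✓ · (1,4)X 2/2 ✓
Row 2: (2,4)X 1/1 ✓
Row 3: (3,2)O 2/2 ✓ · (3,3)O 2/2 ✓
Row 4: (4,2)O 2/2 ✓ · (4,3)O 4/4 ✓ · (4,4)O 1/1 ✓
Row 5: (5,3)O 1/1 ✓
All meet the threshold, so the configuration is stable.

Yes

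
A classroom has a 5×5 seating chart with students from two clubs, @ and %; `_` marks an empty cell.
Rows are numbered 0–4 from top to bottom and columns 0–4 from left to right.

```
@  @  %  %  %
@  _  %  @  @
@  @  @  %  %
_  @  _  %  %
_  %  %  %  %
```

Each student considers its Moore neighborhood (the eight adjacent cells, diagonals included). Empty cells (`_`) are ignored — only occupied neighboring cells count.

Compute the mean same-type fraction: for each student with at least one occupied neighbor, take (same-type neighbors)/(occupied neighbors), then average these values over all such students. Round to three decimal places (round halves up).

(0,0)@ 2/2
(0,1)@ 2/4
(0,2)% 2/4
(0,3)% 3/5
(0,4)% 1/3
(1,0)@ 4/4
(1,2)% 3/7
(1,3)@ 2/8
(1,4)@ 1/5
(2,0)@ 3/3
(2,1)@ 4/5
(2,2)@ 3/6
(2,3)% 4/7
(2,4)% 3/5
(3,1)@ 3/5
(3,3)% 6/7
(3,4)% 5/5
(4,1)% 1/2
(4,2)% 3/4
(4,3)% 4/4
(4,4)% 3/3
Sum over 21 students: 2/2 + 2/4 + 2/4 + 3/5 + 1/3 + 4/4 + 3/7 + 2/8 + 1/5 + 3/3 + 4/5 + 3/6 + 4/7 + 3/5 + 3/5 + 6/7 + 5/5 + 1/2 + 3/4 + 4/4 + 3/3 = 1469/105; mean = 1469/105 ÷ 21 = 1469/2205 = 0.666213… → 0.666.

0.666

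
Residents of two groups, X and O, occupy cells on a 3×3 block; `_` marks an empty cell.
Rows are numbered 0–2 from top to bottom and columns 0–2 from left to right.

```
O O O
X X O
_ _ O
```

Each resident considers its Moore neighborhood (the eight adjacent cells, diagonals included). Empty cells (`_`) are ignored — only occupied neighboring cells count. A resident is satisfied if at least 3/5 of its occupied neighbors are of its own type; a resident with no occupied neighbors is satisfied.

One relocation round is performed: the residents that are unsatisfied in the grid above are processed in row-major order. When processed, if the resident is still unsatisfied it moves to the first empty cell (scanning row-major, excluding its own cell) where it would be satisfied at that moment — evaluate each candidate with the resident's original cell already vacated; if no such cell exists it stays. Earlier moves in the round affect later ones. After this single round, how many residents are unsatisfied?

Initially unsatisfied (in order): (0,0), (1,0), (1,1), (2,2).
  (0,0): no empty cell satisfies it; stays.
  (1,0) → (2,0).
  (1,1): no empty cell satisfies it; stays.
  (2,2): no empty cell satisfies it; stays.
Resulting grid:
O O O
_ X O
X _ O
Unsatisfied now: (0,0), (1,1), (2,2).

3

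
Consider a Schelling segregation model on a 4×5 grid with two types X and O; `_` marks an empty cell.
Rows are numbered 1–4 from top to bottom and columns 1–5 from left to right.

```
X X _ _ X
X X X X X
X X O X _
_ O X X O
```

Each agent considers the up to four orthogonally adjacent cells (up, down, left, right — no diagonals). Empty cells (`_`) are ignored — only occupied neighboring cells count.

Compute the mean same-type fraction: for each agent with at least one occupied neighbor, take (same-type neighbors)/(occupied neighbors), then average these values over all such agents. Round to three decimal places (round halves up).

Row 1: (1,1)X 2/2 · (1,2)X 2/2 · (1,5)X 1/1
Row 2: (2,1)X 3/3 · (2,2)X 4/4 · (2,3)X 2/3 · (2,4)X 3/3 · (2,5)X 2/2
Row 3: (3,1)X 2/2 · (3,2)X 2/4 · (3,3)O 0/4 · (3,4)X 2/3
Row 4: (4,2)O 0/2 · (4,3)X 1/3 · (4,4)X 2/3 · (4,5)O 0/1
Sum over 16 agents: 2/2 + 2/2 + 1/1 + 3/3 + 4/4 + 2/3 + 3/3 + 2/2 + 2/2 + 2/4 + 0/4 + 2/3 + 0/2 + 1/3 + 2/3 + 0/1 = 65/6; mean = 65/6 ÷ 16 = 65/96 = 0.677083… → 0.677.

0.677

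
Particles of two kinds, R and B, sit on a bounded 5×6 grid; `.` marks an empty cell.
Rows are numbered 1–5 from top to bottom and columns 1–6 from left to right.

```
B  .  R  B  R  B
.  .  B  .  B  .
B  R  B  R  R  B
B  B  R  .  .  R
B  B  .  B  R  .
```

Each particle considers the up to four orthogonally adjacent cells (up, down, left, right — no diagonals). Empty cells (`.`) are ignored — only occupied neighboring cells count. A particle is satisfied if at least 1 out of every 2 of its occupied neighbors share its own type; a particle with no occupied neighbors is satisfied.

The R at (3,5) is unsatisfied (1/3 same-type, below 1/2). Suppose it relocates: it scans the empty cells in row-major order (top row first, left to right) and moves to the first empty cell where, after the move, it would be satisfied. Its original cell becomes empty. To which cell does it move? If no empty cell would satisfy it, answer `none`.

(1,2)

Vacating (3,5). Empty cells in order:
  (1,2): 1/2 same-type → satisfied — stop here.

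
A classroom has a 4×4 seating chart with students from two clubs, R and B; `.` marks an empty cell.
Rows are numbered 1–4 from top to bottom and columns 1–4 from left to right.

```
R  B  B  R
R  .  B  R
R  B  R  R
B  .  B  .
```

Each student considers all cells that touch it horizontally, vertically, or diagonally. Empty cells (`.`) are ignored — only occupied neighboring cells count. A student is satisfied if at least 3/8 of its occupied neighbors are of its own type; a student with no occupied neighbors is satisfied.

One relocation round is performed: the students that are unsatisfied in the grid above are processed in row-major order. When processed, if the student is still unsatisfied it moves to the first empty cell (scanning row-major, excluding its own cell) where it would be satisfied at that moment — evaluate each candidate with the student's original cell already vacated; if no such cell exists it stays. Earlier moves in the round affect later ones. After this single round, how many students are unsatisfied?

1

Initially unsatisfied (in order): (1,4), (3,1), (4,3).
  (1,4) → (2,2).
  (3,1): now satisfied by earlier moves; stays.
  (4,3) → (1,4).
Resulting grid:
R B B B
R R B R
R B R R
B . . .
Unsatisfied now: (3,2).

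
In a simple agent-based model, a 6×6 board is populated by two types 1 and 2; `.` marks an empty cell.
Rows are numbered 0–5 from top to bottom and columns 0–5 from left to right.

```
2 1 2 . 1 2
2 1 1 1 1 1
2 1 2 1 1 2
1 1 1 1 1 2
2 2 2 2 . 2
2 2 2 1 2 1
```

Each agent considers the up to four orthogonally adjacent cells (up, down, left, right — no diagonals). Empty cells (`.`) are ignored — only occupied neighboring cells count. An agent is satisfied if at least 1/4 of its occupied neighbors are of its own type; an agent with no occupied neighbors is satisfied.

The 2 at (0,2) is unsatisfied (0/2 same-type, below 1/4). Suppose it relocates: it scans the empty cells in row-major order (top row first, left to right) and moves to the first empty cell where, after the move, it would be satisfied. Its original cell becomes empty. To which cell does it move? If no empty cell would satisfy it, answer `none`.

Vacating (0,2). Empty cells in order:
  (0,3): 0/2 same-type → still unsatisfied.
  (4,4): 3/4 same-type → satisfied — stop here.

(4,4)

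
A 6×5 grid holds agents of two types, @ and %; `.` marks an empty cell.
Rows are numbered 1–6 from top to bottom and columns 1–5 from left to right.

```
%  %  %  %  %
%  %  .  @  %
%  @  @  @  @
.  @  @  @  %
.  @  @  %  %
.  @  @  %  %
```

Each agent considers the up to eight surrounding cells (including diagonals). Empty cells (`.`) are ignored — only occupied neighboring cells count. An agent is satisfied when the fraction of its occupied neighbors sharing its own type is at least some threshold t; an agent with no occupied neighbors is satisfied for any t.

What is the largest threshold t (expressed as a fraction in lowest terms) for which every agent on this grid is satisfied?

Row 1: (1,1)% 3/3 · (1,2)% 4/4 · (1,3)% 3/4 · (1,4)% 3/4 · (1,5)% 2/3
Row 2: (2,1)% 4/5 · (2,2)% 5/7 · (2,4)@ 3/7 · (2,5)% 2/5
Row 3: (3,1)% 2/4 · (3,2)@ 3/6 · (3,3)@ 6/7 · (3,4)@ 5/7 · (3,5)@ 3/5
Row 4: (4,2)@ 5/6 · (4,3)@ 7/8 · (4,4)@ 5/8 · (4,5)% 2/5
Row 5: (5,2)@ 5/5 · (5,3)@ 6/8 · (5,4)% 4/8 · (5,5)% 4/5
Row 6: (6,2)@ 3/3 · (6,3)@ 3/5 · (6,4)% 3/5 · (6,5)% 3/3
The smallest same-type fraction is 2/5 at (2,5), which reduces to 2/5. Any threshold above that leaves this agent unsatisfied.

2/5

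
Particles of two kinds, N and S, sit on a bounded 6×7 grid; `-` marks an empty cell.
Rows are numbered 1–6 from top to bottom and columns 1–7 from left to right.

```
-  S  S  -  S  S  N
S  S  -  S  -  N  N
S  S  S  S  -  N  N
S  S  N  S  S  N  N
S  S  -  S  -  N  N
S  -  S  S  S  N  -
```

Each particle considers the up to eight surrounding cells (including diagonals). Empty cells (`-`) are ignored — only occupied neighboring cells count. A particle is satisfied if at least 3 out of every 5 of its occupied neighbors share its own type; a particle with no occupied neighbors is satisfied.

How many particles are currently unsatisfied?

4

(1,2)S 3/3 ok
(1,3)S 3/3 ok
(1,5)S 2/3 ok
(1,6)S 1/4 unhappy
(1,7)N 2/3 ok
(2,1)S 4/4 ok
(2,2)S 6/6 ok
(2,4)S 4/4 ok
(2,6)N 4/6 ok
(2,7)N 4/5 ok
(3,1)S 5/5 ok
(3,2)S 6/7 ok
(3,3)S 6/7 ok
(3,4)S 4/5 ok
(3,6)N 5/6 ok
(3,7)N 5/5 ok
(4,1)S 5/5 ok
(4,2)S 6/7 ok
(4,3)N 0/7 unhappy
(4,4)S 4/5 ok
(4,5)S 3/6 unhappy
(4,6)N 5/6 ok
(4,7)N 5/5 ok
(5,1)S 4/4 ok
(5,2)S 5/6 ok
(5,4)S 5/6 ok
(5,6)N 4/6 ok
(5,7)N 4/4 ok
(6,1)S 2/2 ok
(6,3)S 3/3 ok
(6,4)S 3/3 ok
(6,5)S 2/4 unhappy
(6,6)N 2/3 ok
Unsatisfied: (1,6), (4,3), (4,5), (6,5) — 4 in total.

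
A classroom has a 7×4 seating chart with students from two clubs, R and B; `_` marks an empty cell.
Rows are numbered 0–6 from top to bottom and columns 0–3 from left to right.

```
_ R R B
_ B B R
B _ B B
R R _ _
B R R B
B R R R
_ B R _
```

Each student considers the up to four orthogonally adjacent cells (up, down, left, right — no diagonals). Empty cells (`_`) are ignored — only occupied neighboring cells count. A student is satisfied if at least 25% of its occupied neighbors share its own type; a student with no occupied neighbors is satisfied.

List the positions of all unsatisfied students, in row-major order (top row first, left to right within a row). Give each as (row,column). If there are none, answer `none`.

(0,3), (1,3), (2,0), (4,3), (6,1)

Row 0: (0,1)R 1/2 ok · (0,2)R 1/3 ok · (0,3)B 0/2 unhappy
Row 1: (1,1)B 1/2 ok · (1,2)B 2/4 ok · (1,3)R 0/3 unhappy
Row 2: (2,0)B 0/1 unhappy · (2,2)B 2/2 ok · (2,3)B 1/2 ok
Row 3: (3,0)R 1/3 ok · (3,1)R 2/2 ok
Row 4: (4,0)B 1/3 ok · (4,1)R 3/4 ok · (4,2)R 2/3 ok · (4,3)B 0/2 unhappy
Row 5: (5,0)B 1/2 ok · (5,1)R 2/4 ok · (5,2)R 4/4 ok · (5,3)R 1/2 ok
Row 6: (6,1)B 0/2 unhappy · (6,2)R 1/2 ok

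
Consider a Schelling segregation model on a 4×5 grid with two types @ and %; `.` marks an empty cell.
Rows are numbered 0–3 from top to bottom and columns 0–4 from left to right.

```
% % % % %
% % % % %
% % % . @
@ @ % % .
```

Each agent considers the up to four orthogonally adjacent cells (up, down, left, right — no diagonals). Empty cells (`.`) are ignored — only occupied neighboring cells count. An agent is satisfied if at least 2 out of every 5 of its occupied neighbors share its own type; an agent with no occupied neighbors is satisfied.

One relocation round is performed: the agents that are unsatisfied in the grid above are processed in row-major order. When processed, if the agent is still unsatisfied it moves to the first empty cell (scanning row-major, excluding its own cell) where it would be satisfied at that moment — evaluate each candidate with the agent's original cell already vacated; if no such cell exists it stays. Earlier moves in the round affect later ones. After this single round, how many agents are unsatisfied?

Initially unsatisfied (in order): (2,4), (3,1).
  (2,4): no empty cell satisfies it; stays.
  (3,1) → (3,4).
Resulting grid:
% % % % %
% % % % %
% % % . @
@ . % % @
Unsatisfied now: (3,0).

1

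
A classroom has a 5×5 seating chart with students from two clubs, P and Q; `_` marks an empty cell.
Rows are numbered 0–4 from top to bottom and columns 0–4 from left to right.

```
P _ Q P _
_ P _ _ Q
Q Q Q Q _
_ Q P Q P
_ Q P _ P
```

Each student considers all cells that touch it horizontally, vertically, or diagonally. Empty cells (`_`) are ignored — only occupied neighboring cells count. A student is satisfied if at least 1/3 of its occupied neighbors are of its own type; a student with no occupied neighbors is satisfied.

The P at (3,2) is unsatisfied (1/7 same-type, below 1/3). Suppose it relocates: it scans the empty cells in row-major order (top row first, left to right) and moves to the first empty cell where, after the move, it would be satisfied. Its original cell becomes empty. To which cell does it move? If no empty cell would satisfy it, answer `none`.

Vacating (3,2). Empty cells in order:
  (0,1): 2/3 same-type → satisfied — stop here.

(0,1)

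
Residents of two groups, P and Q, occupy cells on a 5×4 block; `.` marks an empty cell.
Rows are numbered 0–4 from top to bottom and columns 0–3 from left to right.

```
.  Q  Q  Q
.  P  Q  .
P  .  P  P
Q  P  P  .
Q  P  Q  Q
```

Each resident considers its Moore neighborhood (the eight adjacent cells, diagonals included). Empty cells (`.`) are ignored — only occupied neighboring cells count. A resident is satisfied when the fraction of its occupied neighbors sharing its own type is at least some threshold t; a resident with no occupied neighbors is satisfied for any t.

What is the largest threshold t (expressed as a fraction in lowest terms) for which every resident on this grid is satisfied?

1/4

Row 0: (0,1)Q 2/3 · (0,2)Q 3/4 · (0,3)Q 2/2
Row 1: (1,1)P 2/5 · (1,2)Q 3/6
Row 2: (2,0)P 2/3 · (2,2)P 4/5 · (2,3)P 2/3
Row 3: (3,0)Q 1/4 · (3,1)P 4/7 · (3,2)P 4/6
Row 4: (4,0)Q 1/3 · (4,1)P 2/5 · (4,2)Q 1/4 · (4,3)Q 1/2
The smallest same-type fraction is 1/4 at (3,0), which reduces to 1/4. Any threshold above that leaves this resident unsatisfied.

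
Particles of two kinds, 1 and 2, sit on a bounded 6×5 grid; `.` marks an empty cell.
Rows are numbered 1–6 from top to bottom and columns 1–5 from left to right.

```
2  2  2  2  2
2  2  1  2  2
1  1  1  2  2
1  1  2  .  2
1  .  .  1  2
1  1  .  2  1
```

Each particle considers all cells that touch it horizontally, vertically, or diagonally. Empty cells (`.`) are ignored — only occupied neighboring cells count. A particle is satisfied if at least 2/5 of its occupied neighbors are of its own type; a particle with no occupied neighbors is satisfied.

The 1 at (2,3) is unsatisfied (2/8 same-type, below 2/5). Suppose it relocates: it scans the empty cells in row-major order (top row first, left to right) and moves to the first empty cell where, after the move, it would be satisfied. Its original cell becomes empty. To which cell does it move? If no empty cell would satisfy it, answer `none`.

(5,2)

Vacating (2,3). Empty cells in order:
  (4,4): 2/7 same-type → still unsatisfied.
  (5,2): 5/6 same-type → satisfied — stop here.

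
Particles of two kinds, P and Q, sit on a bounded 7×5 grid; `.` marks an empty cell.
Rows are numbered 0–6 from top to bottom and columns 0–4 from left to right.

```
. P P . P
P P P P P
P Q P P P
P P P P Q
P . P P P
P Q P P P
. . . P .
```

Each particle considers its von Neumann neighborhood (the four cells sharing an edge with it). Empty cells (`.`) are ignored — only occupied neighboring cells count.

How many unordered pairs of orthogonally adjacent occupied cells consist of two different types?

9

Scan each occupied cell's neighbors to the right and below so each pair is counted once.
From row 0: 0 unlike of 4 pairs (running 0/4).
From row 1: 1 unlike of 9 pairs (running 1/13).
From row 2: 4 unlike of 9 pairs (running 5/22).
From row 3: 2 unlike of 8 pairs (running 7/30).
From row 4: 0 unlike of 6 pairs (running 7/36).
From row 5: 2 unlike of 5 pairs (running 9/41).
Total adjacent occupied pairs: 41; unlike-type pairs: 9.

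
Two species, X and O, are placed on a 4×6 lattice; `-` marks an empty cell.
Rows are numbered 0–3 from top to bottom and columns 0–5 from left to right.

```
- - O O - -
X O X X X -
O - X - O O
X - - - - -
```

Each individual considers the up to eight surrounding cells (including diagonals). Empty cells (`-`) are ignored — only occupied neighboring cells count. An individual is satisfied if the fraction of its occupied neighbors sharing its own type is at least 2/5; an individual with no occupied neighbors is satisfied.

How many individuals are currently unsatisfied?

(0,2)O 2/4 ✓
(0,3)O 1/4 ✗
(1,0)X 0/2 ✗
(1,1)O 2/5 ✓
(1,2)X 2/5 ✓
(1,3)X 3/6 ✓
(1,4)X 1/4 ✗
(2,0)O 1/3 ✗
(2,2)X 2/3 ✓
(2,4)O 1/3 ✗
(2,5)O 1/2 ✓
(3,0)X 0/1 ✗
Unsatisfied: (0,3), (1,0), (1,4), (2,0), (2,4), (3,0) — 6 in total.

6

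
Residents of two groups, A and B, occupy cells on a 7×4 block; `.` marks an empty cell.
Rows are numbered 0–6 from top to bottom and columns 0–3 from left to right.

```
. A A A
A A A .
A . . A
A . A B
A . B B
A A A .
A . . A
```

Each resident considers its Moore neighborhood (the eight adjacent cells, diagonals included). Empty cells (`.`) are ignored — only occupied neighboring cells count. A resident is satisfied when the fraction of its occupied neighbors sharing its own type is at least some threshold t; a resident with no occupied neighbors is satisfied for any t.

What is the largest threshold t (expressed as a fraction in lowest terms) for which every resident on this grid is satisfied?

(0,1)A 4/4
(0,2)A 4/4
(0,3)A 2/2
(1,0)A 3/3
(1,1)A 5/5
(1,2)A 5/5
(2,0)A 3/3
(2,3)A 2/3
(3,0)A 2/2
(3,2)A 1/4
(3,3)B 2/4
(4,0)A 3/3
(4,2)B 2/5
(4,3)B 2/4
(5,0)A 3/3
(5,1)A 4/5
(5,2)A 2/4
(6,0)A 2/2
(6,3)A 1/1
The smallest same-type fraction is 1/4 at (3,2), which reduces to 1/4. Any threshold above that leaves this resident unsatisfied.

1/4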